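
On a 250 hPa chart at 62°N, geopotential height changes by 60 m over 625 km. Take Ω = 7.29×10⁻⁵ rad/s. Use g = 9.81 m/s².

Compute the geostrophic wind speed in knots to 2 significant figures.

14 knots

Coriolis parameter at 62°N:
f = 2Ω sin φ = 2 × 7.29×10⁻⁵ × sin 62° = 1.29×10⁻⁴ s⁻¹
Height gradient: |∂Z/∂n| = 60 m / 625000 m = 9.60×10⁻⁵
On a pressure surface, geostrophic balance gives V_g = (g/f)|∂Z/∂n|:
V_g = 9.81 × 9.60×10⁻⁵ / 1.29×10⁻⁴ = 7.32 m/s
Converting: 7.32 m/s × 1.944 = 14 knots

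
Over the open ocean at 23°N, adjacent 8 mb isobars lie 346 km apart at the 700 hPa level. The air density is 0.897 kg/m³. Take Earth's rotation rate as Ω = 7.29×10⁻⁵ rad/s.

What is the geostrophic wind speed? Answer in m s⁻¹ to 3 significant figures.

45.2 m s⁻¹

Coriolis parameter at 23°N:
f = 2Ω sin φ = 2 × 7.29×10⁻⁵ × sin 23° = 5.70×10⁻⁵ s⁻¹
Pressure gradient: |∂P/∂n| = 800 Pa / 346000 m = 2.31×10⁻³ Pa/m
Geostrophic balance (pressure-gradient force = Coriolis force):
V_g = (1/(fρ)) |∂P/∂n| = 2.31×10⁻³ / (5.70×10⁻⁵ × 0.897) = 45.2 m/s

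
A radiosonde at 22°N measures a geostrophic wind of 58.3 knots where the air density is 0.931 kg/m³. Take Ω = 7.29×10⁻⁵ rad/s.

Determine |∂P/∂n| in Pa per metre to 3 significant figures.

1.53×10⁻³ Pa/m

Coriolis parameter at 22°N:
f = 2Ω sin φ = 2 × 7.29×10⁻⁵ × sin 22° = 5.46×10⁻⁵ s⁻¹
Wind speed in SI: 58.3 knots = 30.0 m/s
Geostrophic balance rearranged: |∂P/∂n| = f ρ V_g
|∂P/∂n| = 5.46×10⁻⁵ × 0.931 × 30.0 = 1.53×10⁻³ Pa/m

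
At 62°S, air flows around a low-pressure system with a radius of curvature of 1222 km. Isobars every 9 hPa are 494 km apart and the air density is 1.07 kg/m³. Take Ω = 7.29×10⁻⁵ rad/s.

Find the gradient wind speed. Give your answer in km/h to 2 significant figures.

Coriolis parameter at 62°S:
f = 2Ω sin φ = 2 × 7.29×10⁻⁵ × sin 62° = 1.29×10⁻⁴ s⁻¹
Pressure gradient: |∂P/∂n| = 900 Pa / 494000 m = 1.82×10⁻³ Pa/m
Geostrophic speed: V_g = |∂P/∂n|/(fρ) = 1.82×10⁻³/(1.29×10⁻⁴ × 1.07) = 13.2 m/s
Around a low, centrifugal force acts outward with Coriolis, so pressure-gradient force balances both:
(1/ρ)|∂P/∂n| = fV + V²/R  →  V² + fR·V − fR·V_g = 0
With fR = 1.29×10⁻⁴ × 1222×10³ m = 157 m/s:
V = [−fR + √((fR)² + 4 fR V_g)]/2 = [−157 + √(157² + 4×157×13.2)]/2 = 12.3 m/s
Subgeostrophic (V < V_g = 13.2 m/s), as expected around a low.
Converting: 12.3 m/s × 3.6 = 44 km/h

44 km/h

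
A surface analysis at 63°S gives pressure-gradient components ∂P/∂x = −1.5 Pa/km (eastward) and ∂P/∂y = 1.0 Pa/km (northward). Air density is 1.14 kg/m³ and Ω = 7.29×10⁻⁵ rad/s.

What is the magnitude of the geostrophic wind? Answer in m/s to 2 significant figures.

Coriolis parameter at 63°S:
f = 2Ω sin φ = 2 × 7.29×10⁻⁵ × sin 63° = 1.30×10⁻⁴ s⁻¹
In the Southern Hemisphere f is negative: f = −1.30×10⁻⁴ s⁻¹.
Component geostrophic relations (x east, y north):
u_g = −(1/(fρ)) ∂P/∂y,  v_g = (1/(fρ)) ∂P/∂x
u_g = −(1.0×10⁻³)/(−1.30×10⁻⁴ × 1.14) = 6.75 m/s;  v_g = (−1.5×10⁻³)/(−1.30×10⁻⁴ × 1.14) = 10.1 m/s
|V_g| = √(u_g² + v_g²) = 12.2 m/s

12 m/s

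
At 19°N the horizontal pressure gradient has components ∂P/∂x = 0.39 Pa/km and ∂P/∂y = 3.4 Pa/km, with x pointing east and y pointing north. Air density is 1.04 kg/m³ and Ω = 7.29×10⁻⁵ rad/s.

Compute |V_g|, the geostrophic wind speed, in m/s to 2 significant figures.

Coriolis parameter at 19°N:
f = 2Ω sin φ = 2 × 7.29×10⁻⁵ × sin 19° = 4.75×10⁻⁵ s⁻¹
Component geostrophic relations (x east, y north):
u_g = −(1/(fρ)) ∂P/∂y,  v_g = (1/(fρ)) ∂P/∂x
u_g = −(3.4×10⁻³)/(4.75×10⁻⁵ × 1.04) = −68.9 m/s;  v_g = (0.39×10⁻³)/(4.75×10⁻⁵ × 1.04) = 7.90 m/s
|V_g| = √(u_g² + v_g²) = 69.3 m/s

69 m/s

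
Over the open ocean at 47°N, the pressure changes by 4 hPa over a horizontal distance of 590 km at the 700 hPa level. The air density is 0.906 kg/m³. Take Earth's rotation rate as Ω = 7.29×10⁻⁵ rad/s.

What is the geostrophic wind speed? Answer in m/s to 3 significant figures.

Coriolis parameter at 47°N:
f = 2Ω sin φ = 2 × 7.29×10⁻⁵ × sin 47° = 1.07×10⁻⁴ s⁻¹
Pressure gradient: |∂P/∂n| = 400 Pa / 590000 m = 6.78×10⁻⁴ Pa/m
Geostrophic balance (pressure-gradient force = Coriolis force):
V_g = (1/(fρ)) |∂P/∂n| = 6.78×10⁻⁴ / (1.07×10⁻⁴ × 0.906) = 7.02 m/s

7.02 m/s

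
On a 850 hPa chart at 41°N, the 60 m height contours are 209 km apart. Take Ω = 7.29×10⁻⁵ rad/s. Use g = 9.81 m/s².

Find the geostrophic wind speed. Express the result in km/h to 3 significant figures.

Coriolis parameter at 41°N:
f = 2Ω sin φ = 2 × 7.29×10⁻⁵ × sin 41° = 9.57×10⁻⁵ s⁻¹
Height gradient: |∂Z/∂n| = 60 m / 209000 m = 2.87×10⁻⁴
On a pressure surface, geostrophic balance gives V_g = (g/f)|∂Z/∂n|:
V_g = 9.81 × 2.87×10⁻⁴ / 9.57×10⁻⁵ = 29.4 m/s
Converting: 29.4 m/s × 3.6 = 106 km/h

106 km/h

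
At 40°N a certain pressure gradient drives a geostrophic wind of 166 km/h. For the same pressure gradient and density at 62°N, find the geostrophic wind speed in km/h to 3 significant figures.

With the same pressure gradient and density, V_g ∝ 1/f ∝ 1/sin φ.
V₂ = V₁ · sin φ₁ / sin φ₂ = 166 × sin 40° / sin 62°
V₂ = 166 × 0.6428/0.8829 = 121 km/h

121 km/h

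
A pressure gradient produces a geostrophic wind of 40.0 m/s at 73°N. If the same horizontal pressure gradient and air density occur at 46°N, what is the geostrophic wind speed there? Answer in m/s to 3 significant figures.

With the same pressure gradient and density, V_g ∝ 1/f ∝ 1/sin φ.
V₂ = V₁ · sin φ₁ / sin φ₂ = 40.0 × sin 73° / sin 46°
V₂ = 40.0 × 0.9563/0.7193 = 53.2 m/s

53.2 m/s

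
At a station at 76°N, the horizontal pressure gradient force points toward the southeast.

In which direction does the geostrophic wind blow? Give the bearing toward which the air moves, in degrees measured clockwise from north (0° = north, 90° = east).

225°

The pressure-gradient force points toward the southeast (bearing 135°).
Geostrophic balance: in the Northern Hemisphere the Coriolis force deflects motion to the right, so the geostrophic wind blows 90° to the right of the pressure-gradient force (low pressure on the left).
Rotating 135° by 90° clockwise gives 225° — the wind blows toward the southwest.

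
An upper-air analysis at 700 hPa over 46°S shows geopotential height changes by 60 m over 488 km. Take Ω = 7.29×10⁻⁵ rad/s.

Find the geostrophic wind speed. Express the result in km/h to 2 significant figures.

41 km/h

Coriolis parameter at 46°S:
f = 2Ω sin φ = 2 × 7.29×10⁻⁵ × sin 46° = 1.05×10⁻⁴ s⁻¹
Height gradient: |∂Z/∂n| = 60 m / 488000 m = 1.23×10⁻⁴
On a pressure surface, geostrophic balance gives V_g = (g/f)|∂Z/∂n|:
V_g = 9.81 × 1.23×10⁻⁴ / 1.05×10⁻⁴ = 11.5 m/s
Converting: 11.5 m/s × 3.6 = 41 km/h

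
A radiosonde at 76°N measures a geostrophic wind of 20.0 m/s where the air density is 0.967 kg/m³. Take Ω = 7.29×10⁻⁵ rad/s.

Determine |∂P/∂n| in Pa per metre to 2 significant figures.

Coriolis parameter at 76°N:
f = 2Ω sin φ = 2 × 7.29×10⁻⁵ × sin 76° = 1.41×10⁻⁴ s⁻¹
Geostrophic balance rearranged: |∂P/∂n| = f ρ V_g
|∂P/∂n| = 1.41×10⁻⁴ × 0.967 × 20.0 = 2.74×10⁻³ Pa/m

2.7×10⁻³ Pa/m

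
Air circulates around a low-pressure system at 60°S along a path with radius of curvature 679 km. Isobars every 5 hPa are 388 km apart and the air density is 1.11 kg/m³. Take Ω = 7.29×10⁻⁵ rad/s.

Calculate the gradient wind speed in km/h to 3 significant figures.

Coriolis parameter at 60°S:
f = 2Ω sin φ = 2 × 7.29×10⁻⁵ × sin 60° = 1.26×10⁻⁴ s⁻¹
Pressure gradient: |∂P/∂n| = 500 Pa / 388000 m = 1.29×10⁻³ Pa/m
Geostrophic speed: V_g = |∂P/∂n|/(fρ) = 1.29×10⁻³/(1.26×10⁻⁴ × 1.11) = 9.19 m/s
Around a low, centrifugal force acts outward with Coriolis, so pressure-gradient force balances both:
(1/ρ)|∂P/∂n| = fV + V²/R  →  V² + fR·V − fR·V_g = 0
With fR = 1.26×10⁻⁴ × 679×10³ m = 85.7 m/s:
V = [−fR + √((fR)² + 4 fR V_g)]/2 = [−85.7 + √(85.7² + 4×85.7×9.19)]/2 = 8.38 m/s
Subgeostrophic (V < V_g = 9.19 m/s), as expected around a low.
Converting: 8.38 m/s × 3.6 = 30.2 km/h

30.2 km/h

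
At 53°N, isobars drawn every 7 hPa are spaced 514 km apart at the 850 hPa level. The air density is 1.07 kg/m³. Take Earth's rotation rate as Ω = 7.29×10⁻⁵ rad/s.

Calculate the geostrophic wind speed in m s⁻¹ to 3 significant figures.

Coriolis parameter at 53°N:
f = 2Ω sin φ = 2 × 7.29×10⁻⁵ × sin 53° = 1.16×10⁻⁴ s⁻¹
Pressure gradient: |∂P/∂n| = 700 Pa / 514000 m = 1.36×10⁻³ Pa/m
Geostrophic balance (pressure-gradient force = Coriolis force):
V_g = (1/(fρ)) |∂P/∂n| = 1.36×10⁻³ / (1.16×10⁻⁴ × 1.07) = 10.9 m/s

10.9 m s⁻¹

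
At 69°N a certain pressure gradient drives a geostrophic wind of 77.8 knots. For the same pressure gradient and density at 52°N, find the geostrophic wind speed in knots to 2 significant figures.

With the same pressure gradient and density, V_g ∝ 1/f ∝ 1/sin φ.
V₂ = V₁ · sin φ₁ / sin φ₂ = 77.8 × sin 69° / sin 52°
V₂ = 77.8 × 0.9336/0.7880 = 92 knots

92 knots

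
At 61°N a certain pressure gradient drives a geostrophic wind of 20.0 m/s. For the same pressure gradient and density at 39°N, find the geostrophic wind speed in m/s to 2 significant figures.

28 m/s

With the same pressure gradient and density, V_g ∝ 1/f ∝ 1/sin φ.
V₂ = V₁ · sin φ₁ / sin φ₂ = 20.0 × sin 61° / sin 39°
V₂ = 20.0 × 0.8746/0.6293 = 28 m/s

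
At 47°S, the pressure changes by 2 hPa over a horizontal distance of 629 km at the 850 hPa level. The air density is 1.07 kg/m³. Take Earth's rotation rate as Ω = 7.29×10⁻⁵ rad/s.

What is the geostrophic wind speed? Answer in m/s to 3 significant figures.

2.79 m/s

Coriolis parameter at 47°S:
f = 2Ω sin φ = 2 × 7.29×10⁻⁵ × sin 47° = 1.07×10⁻⁴ s⁻¹
Pressure gradient: |∂P/∂n| = 200 Pa / 629000 m = 3.18×10⁻⁴ Pa/m
Geostrophic balance (pressure-gradient force = Coriolis force):
V_g = (1/(fρ)) |∂P/∂n| = 3.18×10⁻⁴ / (1.07×10⁻⁴ × 1.07) = 2.79 m/s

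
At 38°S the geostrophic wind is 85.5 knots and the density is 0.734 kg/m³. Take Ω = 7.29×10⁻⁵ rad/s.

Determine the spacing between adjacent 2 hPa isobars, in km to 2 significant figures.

Coriolis parameter at 38°S:
f = 2Ω sin φ = 2 × 7.29×10⁻⁵ × sin 38° = 8.98×10⁻⁵ s⁻¹
Wind speed in SI: 85.5 knots = 44.0 m/s
Geostrophic balance rearranged: |∂P/∂n| = f ρ V_g
|∂P/∂n| = 8.98×10⁻⁵ × 0.734 × 44.0 = 2.90×10⁻³ Pa/m
Isobar spacing: Δn = ΔP/|∂P/∂n| = 200 Pa / 2.90×10⁻³ Pa/m = 69013 m ≈ 69 km

69 km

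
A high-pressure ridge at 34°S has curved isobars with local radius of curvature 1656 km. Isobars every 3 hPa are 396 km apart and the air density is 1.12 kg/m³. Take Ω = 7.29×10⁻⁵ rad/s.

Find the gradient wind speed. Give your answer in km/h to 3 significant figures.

32.0 km/h

Coriolis parameter at 34°S:
f = 2Ω sin φ = 2 × 7.29×10⁻⁵ × sin 34° = 8.15×10⁻⁵ s⁻¹
Pressure gradient: |∂P/∂n| = 300 Pa / 396000 m = 7.58×10⁻⁴ Pa/m
Geostrophic speed: V_g = |∂P/∂n|/(fρ) = 7.58×10⁻⁴/(8.15×10⁻⁵ × 1.12) = 8.30 m/s
Around a high, pressure-gradient force acts outward with centrifugal, so Coriolis balances both:
fV = (1/ρ)|∂P/∂n| + V²/R  →  V² − fR·V + fR·V_g = 0
With fR = 8.15×10⁻⁵ × 1656×10³ m = 135 m/s:
V = [fR − √((fR)² − 4 fR V_g)]/2 = [135 − √(135² − 4×135×8.3)]/2 = 8.88 m/s
Supergeostrophic (V > V_g = 8.3 m/s), as expected around a high.
Converting: 8.88 m/s × 3.6 = 32.0 km/h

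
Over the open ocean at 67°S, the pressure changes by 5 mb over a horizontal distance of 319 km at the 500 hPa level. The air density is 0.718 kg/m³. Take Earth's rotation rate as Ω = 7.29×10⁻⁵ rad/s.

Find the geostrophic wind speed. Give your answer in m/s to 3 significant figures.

16.3 m/s

Coriolis parameter at 67°S:
f = 2Ω sin φ = 2 × 7.29×10⁻⁵ × sin 67° = 1.34×10⁻⁴ s⁻¹
Pressure gradient: |∂P/∂n| = 500 Pa / 319000 m = 1.57×10⁻³ Pa/m
Geostrophic balance (pressure-gradient force = Coriolis force):
V_g = (1/(fρ)) |∂P/∂n| = 1.57×10⁻³ / (1.34×10⁻⁴ × 0.718) = 16.3 m/s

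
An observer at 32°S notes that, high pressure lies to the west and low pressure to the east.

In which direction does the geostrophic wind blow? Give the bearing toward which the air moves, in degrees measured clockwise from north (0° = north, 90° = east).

000°

The pressure-gradient force points toward the east (bearing 090°).
Geostrophic balance: in the Southern Hemisphere the Coriolis force deflects motion to the left, so the geostrophic wind blows 90° to the left of the pressure-gradient force (low pressure on the right).
Rotating 090° by 90° counterclockwise gives 000° — the wind blows toward the north.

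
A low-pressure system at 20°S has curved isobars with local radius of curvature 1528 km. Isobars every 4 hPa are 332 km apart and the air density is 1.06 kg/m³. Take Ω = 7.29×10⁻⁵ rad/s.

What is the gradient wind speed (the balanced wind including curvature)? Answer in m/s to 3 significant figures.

18.4 m/s

Coriolis parameter at 20°S:
f = 2Ω sin φ = 2 × 7.29×10⁻⁵ × sin 20° = 4.99×10⁻⁵ s⁻¹
Pressure gradient: |∂P/∂n| = 400 Pa / 332000 m = 1.20×10⁻³ Pa/m
Geostrophic speed: V_g = |∂P/∂n|/(fρ) = 1.20×10⁻³/(4.99×10⁻⁵ × 1.06) = 22.8 m/s
Around a low, centrifugal force acts outward with Coriolis, so pressure-gradient force balances both:
(1/ρ)|∂P/∂n| = fV + V²/R  →  V² + fR·V − fR·V_g = 0
With fR = 4.99×10⁻⁵ × 1528×10³ m = 76.2 m/s:
V = [−fR + √((fR)² + 4 fR V_g)]/2 = [−76.2 + √(76.2² + 4×76.2×22.8)]/2 = 18.4 m/s
Subgeostrophic (V < V_g = 22.8 m/s), as expected around a low.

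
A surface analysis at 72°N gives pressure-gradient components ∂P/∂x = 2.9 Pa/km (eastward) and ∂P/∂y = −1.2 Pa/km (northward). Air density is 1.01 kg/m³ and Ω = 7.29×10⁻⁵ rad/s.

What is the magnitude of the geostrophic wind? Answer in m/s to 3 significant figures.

22.4 m/s

Coriolis parameter at 72°N:
f = 2Ω sin φ = 2 × 7.29×10⁻⁵ × sin 72° = 1.39×10⁻⁴ s⁻¹
Component geostrophic relations (x east, y north):
u_g = −(1/(fρ)) ∂P/∂y,  v_g = (1/(fρ)) ∂P/∂x
u_g = −(−1.2×10⁻³)/(1.39×10⁻⁴ × 1.01) = 8.57 m/s;  v_g = (2.9×10⁻³)/(1.39×10⁻⁴ × 1.01) = 20.7 m/s
|V_g| = √(u_g² + v_g²) = 22.4 m/s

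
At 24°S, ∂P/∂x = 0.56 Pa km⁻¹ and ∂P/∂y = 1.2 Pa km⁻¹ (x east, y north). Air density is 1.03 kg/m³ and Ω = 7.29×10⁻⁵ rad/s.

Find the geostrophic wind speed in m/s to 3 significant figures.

21.7 m/s

Coriolis parameter at 24°S:
f = 2Ω sin φ = 2 × 7.29×10⁻⁵ × sin 24° = 5.93×10⁻⁵ s⁻¹
In the Southern Hemisphere f is negative: f = −5.93×10⁻⁵ s⁻¹.
Component geostrophic relations (x east, y north):
u_g = −(1/(fρ)) ∂P/∂y,  v_g = (1/(fρ)) ∂P/∂x
u_g = −(1.2×10⁻³)/(−5.93×10⁻⁵ × 1.03) = 19.6 m/s;  v_g = (0.56×10⁻³)/(−5.93×10⁻⁵ × 1.03) = −9.17 m/s
|V_g| = √(u_g² + v_g²) = 21.7 m/s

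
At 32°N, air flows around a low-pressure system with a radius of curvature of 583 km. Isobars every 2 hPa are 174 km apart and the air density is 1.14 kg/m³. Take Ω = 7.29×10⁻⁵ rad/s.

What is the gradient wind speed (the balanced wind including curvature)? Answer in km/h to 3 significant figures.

38.1 km/h

Coriolis parameter at 32°N:
f = 2Ω sin φ = 2 × 7.29×10⁻⁵ × sin 32° = 7.73×10⁻⁵ s⁻¹
Pressure gradient: |∂P/∂n| = 200 Pa / 174000 m = 1.15×10⁻³ Pa/m
Geostrophic speed: V_g = |∂P/∂n|/(fρ) = 1.15×10⁻³/(7.73×10⁻⁵ × 1.14) = 13.0 m/s
Around a low, centrifugal force acts outward with Coriolis, so pressure-gradient force balances both:
(1/ρ)|∂P/∂n| = fV + V²/R  →  V² + fR·V − fR·V_g = 0
With fR = 7.73×10⁻⁵ × 583×10³ m = 45.0 m/s:
V = [−fR + √((fR)² + 4 fR V_g)]/2 = [−45.0 + √(45.0² + 4×45.0×13)]/2 = 10.6 m/s
Subgeostrophic (V < V_g = 13 m/s), as expected around a low.
Converting: 10.6 m/s × 3.6 = 38.1 km/h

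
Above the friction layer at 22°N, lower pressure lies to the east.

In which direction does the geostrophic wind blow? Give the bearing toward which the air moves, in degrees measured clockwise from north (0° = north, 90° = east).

180°

The pressure-gradient force points toward the east (bearing 090°).
Geostrophic balance: in the Northern Hemisphere the Coriolis force deflects motion to the right, so the geostrophic wind blows 90° to the right of the pressure-gradient force (low pressure on the left).
Rotating 090° by 90° clockwise gives 180° — the wind blows toward the south.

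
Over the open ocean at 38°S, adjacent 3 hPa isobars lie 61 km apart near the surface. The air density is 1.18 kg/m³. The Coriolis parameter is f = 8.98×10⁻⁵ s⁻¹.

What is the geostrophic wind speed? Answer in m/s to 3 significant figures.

Pressure gradient: |∂P/∂n| = 300 Pa / 61000 m = 4.92×10⁻³ Pa/m
Geostrophic balance (pressure-gradient force = Coriolis force):
V_g = (1/(fρ)) |∂P/∂n| = 4.92×10⁻³ / (8.98×10⁻⁵ × 1.18) = 46.4 m/s

46.4 m/s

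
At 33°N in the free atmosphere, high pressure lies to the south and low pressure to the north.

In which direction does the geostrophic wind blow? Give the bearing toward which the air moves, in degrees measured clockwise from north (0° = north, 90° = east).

The pressure-gradient force points toward the north (bearing 000°).
Geostrophic balance: in the Northern Hemisphere the Coriolis force deflects motion to the right, so the geostrophic wind blows 90° to the right of the pressure-gradient force (low pressure on the left).
Rotating 000° by 90° clockwise gives 090° — the wind blows toward the east.

090°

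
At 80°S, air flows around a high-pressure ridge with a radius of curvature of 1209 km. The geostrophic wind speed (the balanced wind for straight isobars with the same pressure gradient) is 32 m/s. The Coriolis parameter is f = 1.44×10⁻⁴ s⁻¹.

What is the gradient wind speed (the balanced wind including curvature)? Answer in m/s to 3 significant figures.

42.3 m/s

Around a high, pressure-gradient force acts outward with centrifugal, so Coriolis balances both:
fV = (1/ρ)|∂P/∂n| + V²/R  →  V² − fR·V + fR·V_g = 0
With fR = 1.44×10⁻⁴ × 1209×10³ m = 174 m/s:
V = [fR − √((fR)² − 4 fR V_g)]/2 = [174 − √(174² − 4×174×32)]/2 = 42.3 m/s
Supergeostrophic (V > V_g = 32 m/s), as expected around a high.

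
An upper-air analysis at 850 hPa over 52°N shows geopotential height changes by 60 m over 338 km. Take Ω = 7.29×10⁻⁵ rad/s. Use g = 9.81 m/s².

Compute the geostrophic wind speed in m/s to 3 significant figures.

15.2 m/s

Coriolis parameter at 52°N:
f = 2Ω sin φ = 2 × 7.29×10⁻⁵ × sin 52° = 1.15×10⁻⁴ s⁻¹
Height gradient: |∂Z/∂n| = 60 m / 338000 m = 1.78×10⁻⁴
On a pressure surface, geostrophic balance gives V_g = (g/f)|∂Z/∂n|:
V_g = 9.81 × 1.78×10⁻⁴ / 1.15×10⁻⁴ = 15.2 m/s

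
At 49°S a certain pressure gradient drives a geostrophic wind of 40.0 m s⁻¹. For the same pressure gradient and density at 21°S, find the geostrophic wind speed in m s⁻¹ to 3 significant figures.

With the same pressure gradient and density, V_g ∝ 1/f ∝ 1/sin φ.
V₂ = V₁ · sin φ₁ / sin φ₂ = 40.0 × sin 49° / sin 21°
V₂ = 40.0 × 0.7547/0.3584 = 84.2 m s⁻¹

84.2 m s⁻¹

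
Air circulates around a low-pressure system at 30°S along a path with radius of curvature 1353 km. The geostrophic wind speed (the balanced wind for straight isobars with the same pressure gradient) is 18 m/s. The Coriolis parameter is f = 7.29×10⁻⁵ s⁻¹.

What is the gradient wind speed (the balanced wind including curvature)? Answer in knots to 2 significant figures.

30 knots

Around a low, centrifugal force acts outward with Coriolis, so pressure-gradient force balances both:
(1/ρ)|∂P/∂n| = fV + V²/R  →  V² + fR·V − fR·V_g = 0
With fR = 7.29×10⁻⁵ × 1353×10³ m = 98.6 m/s:
V = [−fR + √((fR)² + 4 fR V_g)]/2 = [−98.6 + √(98.6² + 4×98.6×18)]/2 = 15.5 m/s
Subgeostrophic (V < V_g = 18 m/s), as expected around a low.
Converting: 15.5 m/s × 1.944 = 30 knots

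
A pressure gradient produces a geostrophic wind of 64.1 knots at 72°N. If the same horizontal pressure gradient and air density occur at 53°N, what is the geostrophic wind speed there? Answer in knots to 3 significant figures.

With the same pressure gradient and density, V_g ∝ 1/f ∝ 1/sin φ.
V₂ = V₁ · sin φ₁ / sin φ₂ = 64.1 × sin 72° / sin 53°
V₂ = 64.1 × 0.9511/0.7986 = 76.3 knots

76.3 knots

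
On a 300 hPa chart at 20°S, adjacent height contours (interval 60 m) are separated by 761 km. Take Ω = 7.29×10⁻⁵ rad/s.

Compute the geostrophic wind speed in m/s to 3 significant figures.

Coriolis parameter at 20°S:
f = 2Ω sin φ = 2 × 7.29×10⁻⁵ × sin 20° = 4.99×10⁻⁵ s⁻¹
Height gradient: |∂Z/∂n| = 60 m / 761000 m = 7.88×10⁻⁵
On a pressure surface, geostrophic balance gives V_g = (g/f)|∂Z/∂n|:
V_g = 9.81 × 7.88×10⁻⁵ / 4.99×10⁻⁵ = 15.5 m/s

15.5 m/s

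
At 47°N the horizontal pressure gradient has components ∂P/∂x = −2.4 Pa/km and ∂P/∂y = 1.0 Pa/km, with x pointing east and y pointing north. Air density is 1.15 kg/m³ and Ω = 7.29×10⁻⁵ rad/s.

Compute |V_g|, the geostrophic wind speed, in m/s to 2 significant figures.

21 m/s

Coriolis parameter at 47°N:
f = 2Ω sin φ = 2 × 7.29×10⁻⁵ × sin 47° = 1.07×10⁻⁴ s⁻¹
Component geostrophic relations (x east, y north):
u_g = −(1/(fρ)) ∂P/∂y,  v_g = (1/(fρ)) ∂P/∂x
u_g = −(1.0×10⁻³)/(1.07×10⁻⁴ × 1.15) = −8.15 m/s;  v_g = (−2.4×10⁻³)/(1.07×10⁻⁴ × 1.15) = −19.6 m/s
|V_g| = √(u_g² + v_g²) = 21.2 m/s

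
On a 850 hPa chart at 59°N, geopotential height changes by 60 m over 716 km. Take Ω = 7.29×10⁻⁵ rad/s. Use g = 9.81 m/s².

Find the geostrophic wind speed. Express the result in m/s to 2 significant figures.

Coriolis parameter at 59°N:
f = 2Ω sin φ = 2 × 7.29×10⁻⁵ × sin 59° = 1.25×10⁻⁴ s⁻¹
Height gradient: |∂Z/∂n| = 60 m / 716000 m = 8.38×10⁻⁵
On a pressure surface, geostrophic balance gives V_g = (g/f)|∂Z/∂n|:
V_g = 9.81 × 8.38×10⁻⁵ / 1.25×10⁻⁴ = 6.58 m/s

6.6 m/s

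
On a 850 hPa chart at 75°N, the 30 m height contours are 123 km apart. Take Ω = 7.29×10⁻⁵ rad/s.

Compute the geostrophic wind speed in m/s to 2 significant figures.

Coriolis parameter at 75°N:
f = 2Ω sin φ = 2 × 7.29×10⁻⁵ × sin 75° = 1.41×10⁻⁴ s⁻¹
Height gradient: |∂Z/∂n| = 30 m / 123000 m = 2.44×10⁻⁴
On a pressure surface, geostrophic balance gives V_g = (g/f)|∂Z/∂n|:
V_g = 9.81 × 2.44×10⁻⁴ / 1.41×10⁻⁴ = 17.0 m/s

17 m/s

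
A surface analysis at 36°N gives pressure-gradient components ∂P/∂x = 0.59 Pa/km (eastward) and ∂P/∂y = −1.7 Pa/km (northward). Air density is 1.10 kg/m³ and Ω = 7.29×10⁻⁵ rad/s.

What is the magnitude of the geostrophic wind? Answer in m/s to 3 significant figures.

19.1 m/s

Coriolis parameter at 36°N:
f = 2Ω sin φ = 2 × 7.29×10⁻⁵ × sin 36° = 8.57×10⁻⁵ s⁻¹
Component geostrophic relations (x east, y north):
u_g = −(1/(fρ)) ∂P/∂y,  v_g = (1/(fρ)) ∂P/∂x
u_g = −(−1.7×10⁻³)/(8.57×10⁻⁵ × 1.10) = 18.0 m/s;  v_g = (0.59×10⁻³)/(8.57×10⁻⁵ × 1.10) = 6.26 m/s
|V_g| = √(u_g² + v_g²) = 19.1 m/s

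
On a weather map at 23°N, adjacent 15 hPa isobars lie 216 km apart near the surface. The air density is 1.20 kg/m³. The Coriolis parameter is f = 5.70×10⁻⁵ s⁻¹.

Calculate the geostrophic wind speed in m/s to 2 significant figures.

Pressure gradient: |∂P/∂n| = 1500 Pa / 216000 m = 6.94×10⁻³ Pa/m
Geostrophic balance (pressure-gradient force = Coriolis force):
V_g = (1/(fρ)) |∂P/∂n| = 6.94×10⁻³ / (5.70×10⁻⁵ × 1.20) = 102 m/s

100 m/s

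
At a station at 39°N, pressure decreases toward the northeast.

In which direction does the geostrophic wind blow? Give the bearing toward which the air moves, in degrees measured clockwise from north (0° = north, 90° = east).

The pressure-gradient force points toward the northeast (bearing 045°).
Geostrophic balance: in the Northern Hemisphere the Coriolis force deflects motion to the right, so the geostrophic wind blows 90° to the right of the pressure-gradient force (low pressure on the left).
Rotating 045° by 90° clockwise gives 135° — the wind blows toward the southeast.

135°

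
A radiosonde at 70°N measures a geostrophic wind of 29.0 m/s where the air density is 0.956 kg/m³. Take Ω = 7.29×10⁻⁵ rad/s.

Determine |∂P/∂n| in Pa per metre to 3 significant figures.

Coriolis parameter at 70°N:
f = 2Ω sin φ = 2 × 7.29×10⁻⁵ × sin 70° = 1.37×10⁻⁴ s⁻¹
Geostrophic balance rearranged: |∂P/∂n| = f ρ V_g
|∂P/∂n| = 1.37×10⁻⁴ × 0.956 × 29.0 = 3.80×10⁻³ Pa/m

3.80×10⁻³ Pa/m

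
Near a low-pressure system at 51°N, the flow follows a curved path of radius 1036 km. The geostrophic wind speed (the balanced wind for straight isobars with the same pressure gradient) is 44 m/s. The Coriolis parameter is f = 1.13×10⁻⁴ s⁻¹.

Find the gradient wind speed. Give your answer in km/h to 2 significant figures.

Around a low, centrifugal force acts outward with Coriolis, so pressure-gradient force balances both:
(1/ρ)|∂P/∂n| = fV + V²/R  →  V² + fR·V − fR·V_g = 0
With fR = 1.13×10⁻⁴ × 1036×10³ m = 117 m/s:
V = [−fR + √((fR)² + 4 fR V_g)]/2 = [−117 + √(117² + 4×117×44)]/2 = 34.1 m/s
Subgeostrophic (V < V_g = 44 m/s), as expected around a low.
Converting: 34.1 m/s × 3.6 = 120 km/h

120 km/h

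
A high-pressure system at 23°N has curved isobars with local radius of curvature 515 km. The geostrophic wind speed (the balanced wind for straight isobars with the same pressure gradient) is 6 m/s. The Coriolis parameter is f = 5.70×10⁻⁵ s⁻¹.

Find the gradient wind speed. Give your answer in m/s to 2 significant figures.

8.4 m/s

Around a high, pressure-gradient force acts outward with centrifugal, so Coriolis balances both:
fV = (1/ρ)|∂P/∂n| + V²/R  →  V² − fR·V + fR·V_g = 0
With fR = 5.70×10⁻⁵ × 515×10³ m = 29.4 m/s:
V = [fR − √((fR)² − 4 fR V_g)]/2 = [29.4 − √(29.4² − 4×29.4×6)]/2 = 8.41 m/s
Supergeostrophic (V > V_g = 6 m/s), as expected around a high.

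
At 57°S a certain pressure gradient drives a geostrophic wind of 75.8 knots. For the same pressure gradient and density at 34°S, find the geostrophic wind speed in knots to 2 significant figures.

With the same pressure gradient and density, V_g ∝ 1/f ∝ 1/sin φ.
V₂ = V₁ · sin φ₁ / sin φ₂ = 75.8 × sin 57° / sin 34°
V₂ = 75.8 × 0.8387/0.5592 = 110 knots

110 knots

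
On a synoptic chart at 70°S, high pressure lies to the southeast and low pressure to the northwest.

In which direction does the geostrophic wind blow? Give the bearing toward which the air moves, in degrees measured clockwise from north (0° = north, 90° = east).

225°

The pressure-gradient force points toward the northwest (bearing 315°).
Geostrophic balance: in the Southern Hemisphere the Coriolis force deflects motion to the left, so the geostrophic wind blows 90° to the left of the pressure-gradient force (low pressure on the right).
Rotating 315° by 90° counterclockwise gives 225° — the wind blows toward the southwest.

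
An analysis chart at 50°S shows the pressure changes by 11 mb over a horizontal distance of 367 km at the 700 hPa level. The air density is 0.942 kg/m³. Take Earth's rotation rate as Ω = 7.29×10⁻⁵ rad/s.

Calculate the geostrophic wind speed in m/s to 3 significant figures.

28.5 m/s

Coriolis parameter at 50°S:
f = 2Ω sin φ = 2 × 7.29×10⁻⁵ × sin 50° = 1.12×10⁻⁴ s⁻¹
Pressure gradient: |∂P/∂n| = 1100 Pa / 367000 m = 3.00×10⁻³ Pa/m
Geostrophic balance (pressure-gradient force = Coriolis force):
V_g = (1/(fρ)) |∂P/∂n| = 3.00×10⁻³ / (1.12×10⁻⁴ × 0.942) = 28.5 m/s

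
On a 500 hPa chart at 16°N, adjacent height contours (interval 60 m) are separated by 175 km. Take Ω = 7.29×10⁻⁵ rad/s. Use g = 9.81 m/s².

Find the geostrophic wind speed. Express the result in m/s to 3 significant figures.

83.7 m/s

Coriolis parameter at 16°N:
f = 2Ω sin φ = 2 × 7.29×10⁻⁵ × sin 16° = 4.02×10⁻⁵ s⁻¹
Height gradient: |∂Z/∂n| = 60 m / 175000 m = 3.43×10⁻⁴
On a pressure surface, geostrophic balance gives V_g = (g/f)|∂Z/∂n|:
V_g = 9.81 × 3.43×10⁻⁴ / 4.02×10⁻⁵ = 83.7 m/s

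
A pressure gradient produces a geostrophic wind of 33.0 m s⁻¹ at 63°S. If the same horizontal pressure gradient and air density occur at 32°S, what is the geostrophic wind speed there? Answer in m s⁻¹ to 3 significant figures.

With the same pressure gradient and density, V_g ∝ 1/f ∝ 1/sin φ.
V₂ = V₁ · sin φ₁ / sin φ₂ = 33.0 × sin 63° / sin 32°
V₂ = 33.0 × 0.8910/0.5299 = 55.5 m s⁻¹

55.5 m s⁻¹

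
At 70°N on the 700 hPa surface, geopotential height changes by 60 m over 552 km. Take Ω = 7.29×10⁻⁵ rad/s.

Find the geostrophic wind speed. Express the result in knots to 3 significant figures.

Coriolis parameter at 70°N:
f = 2Ω sin φ = 2 × 7.29×10⁻⁵ × sin 70° = 1.37×10⁻⁴ s⁻¹
Height gradient: |∂Z/∂n| = 60 m / 552000 m = 1.09×10⁻⁴
On a pressure surface, geostrophic balance gives V_g = (g/f)|∂Z/∂n|:
V_g = 9.81 × 1.09×10⁻⁴ / 1.37×10⁻⁴ = 7.78 m/s
Converting: 7.78 m/s × 1.944 = 15.1 knots

15.1 knots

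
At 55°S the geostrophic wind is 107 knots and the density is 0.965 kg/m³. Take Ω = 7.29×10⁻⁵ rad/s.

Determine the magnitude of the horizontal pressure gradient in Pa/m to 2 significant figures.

Coriolis parameter at 55°S:
f = 2Ω sin φ = 2 × 7.29×10⁻⁵ × sin 55° = 1.19×10⁻⁴ s⁻¹
Wind speed in SI: 107 knots = 55.0 m/s
Geostrophic balance rearranged: |∂P/∂n| = f ρ V_g
|∂P/∂n| = 1.19×10⁻⁴ × 0.965 × 55.0 = 6.34×10⁻³ Pa/m

6.3×10⁻³ Pa/m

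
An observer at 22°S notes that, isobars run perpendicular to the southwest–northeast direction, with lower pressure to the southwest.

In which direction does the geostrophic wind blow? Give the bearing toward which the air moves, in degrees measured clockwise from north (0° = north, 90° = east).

The pressure-gradient force points toward the southwest (bearing 225°).
Geostrophic balance: in the Southern Hemisphere the Coriolis force deflects motion to the left, so the geostrophic wind blows 90° to the left of the pressure-gradient force (low pressure on the right).
Rotating 225° by 90° counterclockwise gives 135° — the wind blows toward the southeast.

135°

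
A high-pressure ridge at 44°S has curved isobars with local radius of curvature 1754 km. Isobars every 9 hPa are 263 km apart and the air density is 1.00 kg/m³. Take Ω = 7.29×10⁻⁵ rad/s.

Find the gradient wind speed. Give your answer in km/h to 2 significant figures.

Coriolis parameter at 44°S:
f = 2Ω sin φ = 2 × 7.29×10⁻⁵ × sin 44° = 1.01×10⁻⁴ s⁻¹
Pressure gradient: |∂P/∂n| = 900 Pa / 263000 m = 3.42×10⁻³ Pa/m
Geostrophic speed: V_g = |∂P/∂n|/(fρ) = 3.42×10⁻³/(1.01×10⁻⁴ × 1.00) = 33.8 m/s
Around a high, pressure-gradient force acts outward with centrifugal, so Coriolis balances both:
fV = (1/ρ)|∂P/∂n| + V²/R  →  V² − fR·V + fR·V_g = 0
With fR = 1.01×10⁻⁴ × 1754×10³ m = 178 m/s:
V = [fR − √((fR)² − 4 fR V_g)]/2 = [178 − √(178² − 4×178×33.8)]/2 = 45.4 m/s
Supergeostrophic (V > V_g = 33.8 m/s), as expected around a high.
Converting: 45.4 m/s × 3.6 = 160 km/h

160 km/h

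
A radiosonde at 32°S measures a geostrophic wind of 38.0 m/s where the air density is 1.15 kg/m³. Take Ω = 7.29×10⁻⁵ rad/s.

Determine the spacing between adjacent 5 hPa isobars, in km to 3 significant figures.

Coriolis parameter at 32°S:
f = 2Ω sin φ = 2 × 7.29×10⁻⁵ × sin 32° = 7.73×10⁻⁵ s⁻¹
Geostrophic balance rearranged: |∂P/∂n| = f ρ V_g
|∂P/∂n| = 7.73×10⁻⁵ × 1.15 × 38.0 = 3.38×10⁻³ Pa/m
Isobar spacing: Δn = ΔP/|∂P/∂n| = 500 Pa / 3.38×10⁻³ Pa/m = 148089 m ≈ 148 km

148 km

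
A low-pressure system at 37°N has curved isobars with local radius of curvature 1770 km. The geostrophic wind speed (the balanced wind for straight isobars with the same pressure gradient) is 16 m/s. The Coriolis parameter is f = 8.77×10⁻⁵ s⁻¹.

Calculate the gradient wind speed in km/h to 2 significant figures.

Around a low, centrifugal force acts outward with Coriolis, so pressure-gradient force balances both:
(1/ρ)|∂P/∂n| = fV + V²/R  →  V² + fR·V − fR·V_g = 0
With fR = 8.77×10⁻⁵ × 1770×10³ m = 155 m/s:
V = [−fR + √((fR)² + 4 fR V_g)]/2 = [−155 + √(155² + 4×155×16)]/2 = 14.6 m/s
Subgeostrophic (V < V_g = 16 m/s), as expected around a low.
Converting: 14.6 m/s × 3.6 = 53 km/h

53 km/h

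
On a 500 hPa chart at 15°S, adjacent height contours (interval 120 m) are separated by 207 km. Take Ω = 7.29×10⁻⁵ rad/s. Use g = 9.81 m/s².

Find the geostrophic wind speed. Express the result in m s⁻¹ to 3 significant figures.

Coriolis parameter at 15°S:
f = 2Ω sin φ = 2 × 7.29×10⁻⁵ × sin 15° = 3.77×10⁻⁵ s⁻¹
Height gradient: |∂Z/∂n| = 120 m / 207000 m = 5.80×10⁻⁴
On a pressure surface, geostrophic balance gives V_g = (g/f)|∂Z/∂n|:
V_g = 9.81 × 5.80×10⁻⁴ / 3.77×10⁻⁵ = 151 m/s

151 m s⁻¹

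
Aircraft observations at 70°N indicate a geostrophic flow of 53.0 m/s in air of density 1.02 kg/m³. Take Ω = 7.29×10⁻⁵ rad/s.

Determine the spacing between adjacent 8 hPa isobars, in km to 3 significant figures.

Coriolis parameter at 70°N:
f = 2Ω sin φ = 2 × 7.29×10⁻⁵ × sin 70° = 1.37×10⁻⁴ s⁻¹
Geostrophic balance rearranged: |∂P/∂n| = f ρ V_g
|∂P/∂n| = 1.37×10⁻⁴ × 1.02 × 53.0 = 7.41×10⁻³ Pa/m
Isobar spacing: Δn = ΔP/|∂P/∂n| = 800 Pa / 7.41×10⁻³ Pa/m = 108012 m ≈ 108 km

108 km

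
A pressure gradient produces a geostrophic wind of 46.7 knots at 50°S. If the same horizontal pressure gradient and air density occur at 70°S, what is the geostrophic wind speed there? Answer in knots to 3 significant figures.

With the same pressure gradient and density, V_g ∝ 1/f ∝ 1/sin φ.
V₂ = V₁ · sin φ₁ / sin φ₂ = 46.7 × sin 50° / sin 70°
V₂ = 46.7 × 0.7660/0.9397 = 38.1 knots

38.1 knots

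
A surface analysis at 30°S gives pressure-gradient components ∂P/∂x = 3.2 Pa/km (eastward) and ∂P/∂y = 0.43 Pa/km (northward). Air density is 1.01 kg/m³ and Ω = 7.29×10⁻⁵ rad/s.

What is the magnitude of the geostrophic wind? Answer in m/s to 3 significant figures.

Coriolis parameter at 30°S:
f = 2Ω sin φ = 2 × 7.29×10⁻⁵ × sin 30° = 7.29×10⁻⁵ s⁻¹
In the Southern Hemisphere f is negative: f = −7.29×10⁻⁵ s⁻¹.
Component geostrophic relations (x east, y north):
u_g = −(1/(fρ)) ∂P/∂y,  v_g = (1/(fρ)) ∂P/∂x
u_g = −(0.43×10⁻³)/(−7.29×10⁻⁵ × 1.01) = 5.84 m/s;  v_g = (3.2×10⁻³)/(−7.29×10⁻⁵ × 1.01) = −43.5 m/s
|V_g| = √(u_g² + v_g²) = 43.9 m/s

43.9 m/s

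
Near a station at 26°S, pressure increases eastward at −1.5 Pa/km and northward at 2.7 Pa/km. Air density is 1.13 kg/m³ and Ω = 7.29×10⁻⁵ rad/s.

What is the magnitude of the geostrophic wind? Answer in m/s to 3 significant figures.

Coriolis parameter at 26°S:
f = 2Ω sin φ = 2 × 7.29×10⁻⁵ × sin 26° = 6.39×10⁻⁵ s⁻¹
In the Southern Hemisphere f is negative: f = −6.39×10⁻⁵ s⁻¹.
Component geostrophic relations (x east, y north):
u_g = −(1/(fρ)) ∂P/∂y,  v_g = (1/(fρ)) ∂P/∂x
u_g = −(2.7×10⁻³)/(−6.39×10⁻⁵ × 1.13) = 37.4 m/s;  v_g = (−1.5×10⁻³)/(−6.39×10⁻⁵ × 1.13) = 20.8 m/s
|V_g| = √(u_g² + v_g²) = 42.8 m/s

42.8 m/s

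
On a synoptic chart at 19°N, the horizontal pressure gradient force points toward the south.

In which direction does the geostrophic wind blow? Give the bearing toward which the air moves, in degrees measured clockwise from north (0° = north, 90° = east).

The pressure-gradient force points toward the south (bearing 180°).
Geostrophic balance: in the Northern Hemisphere the Coriolis force deflects motion to the right, so the geostrophic wind blows 90° to the right of the pressure-gradient force (low pressure on the left).
Rotating 180° by 90° clockwise gives 270° — the wind blows toward the west.

270°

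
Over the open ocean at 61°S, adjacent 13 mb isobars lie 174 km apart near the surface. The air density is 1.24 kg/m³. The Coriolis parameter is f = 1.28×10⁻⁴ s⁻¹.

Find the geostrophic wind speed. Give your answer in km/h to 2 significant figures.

Pressure gradient: |∂P/∂n| = 1300 Pa / 174000 m = 7.47×10⁻³ Pa/m
Geostrophic balance (pressure-gradient force = Coriolis force):
V_g = (1/(fρ)) |∂P/∂n| = 7.47×10⁻³ / (1.28×10⁻⁴ × 1.24) = 47.1 m/s
Converting: 47.1 m/s × 3.6 = 170 km/h

170 km/h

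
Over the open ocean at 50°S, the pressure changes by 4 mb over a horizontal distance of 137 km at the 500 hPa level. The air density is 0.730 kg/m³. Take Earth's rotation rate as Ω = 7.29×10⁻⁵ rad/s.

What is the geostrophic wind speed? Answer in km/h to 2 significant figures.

Coriolis parameter at 50°S:
f = 2Ω sin φ = 2 × 7.29×10⁻⁵ × sin 50° = 1.12×10⁻⁴ s⁻¹
Pressure gradient: |∂P/∂n| = 400 Pa / 137000 m = 2.92×10⁻³ Pa/m
Geostrophic balance (pressure-gradient force = Coriolis force):
V_g = (1/(fρ)) |∂P/∂n| = 2.92×10⁻³ / (1.12×10⁻⁴ × 0.730) = 35.8 m/s
Converting: 35.8 m/s × 3.6 = 130 km/h

130 km/h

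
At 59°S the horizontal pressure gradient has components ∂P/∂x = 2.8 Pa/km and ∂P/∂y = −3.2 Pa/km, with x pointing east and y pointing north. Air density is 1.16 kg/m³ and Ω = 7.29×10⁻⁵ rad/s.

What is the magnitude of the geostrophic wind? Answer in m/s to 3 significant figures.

Coriolis parameter at 59°S:
f = 2Ω sin φ = 2 × 7.29×10⁻⁵ × sin 59° = 1.25×10⁻⁴ s⁻¹
In the Southern Hemisphere f is negative: f = −1.25×10⁻⁴ s⁻¹.
Component geostrophic relations (x east, y north):
u_g = −(1/(fρ)) ∂P/∂y,  v_g = (1/(fρ)) ∂P/∂x
u_g = −(−3.2×10⁻³)/(−1.25×10⁻⁴ × 1.16) = −22.1 m/s;  v_g = (2.8×10⁻³)/(−1.25×10⁻⁴ × 1.16) = −19.3 m/s
|V_g| = √(u_g² + v_g²) = 29.3 m/s

29.3 m/s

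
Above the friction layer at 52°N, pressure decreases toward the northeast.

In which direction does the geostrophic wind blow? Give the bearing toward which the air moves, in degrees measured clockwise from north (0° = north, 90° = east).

135°

The pressure-gradient force points toward the northeast (bearing 045°).
Geostrophic balance: in the Northern Hemisphere the Coriolis force deflects motion to the right, so the geostrophic wind blows 90° to the right of the pressure-gradient force (low pressure on the left).
Rotating 045° by 90° clockwise gives 135° — the wind blows toward the southeast.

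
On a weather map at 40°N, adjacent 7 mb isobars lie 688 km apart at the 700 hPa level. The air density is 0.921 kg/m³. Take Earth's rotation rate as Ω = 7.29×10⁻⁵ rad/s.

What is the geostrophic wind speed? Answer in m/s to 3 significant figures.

Coriolis parameter at 40°N:
f = 2Ω sin φ = 2 × 7.29×10⁻⁵ × sin 40° = 9.37×10⁻⁵ s⁻¹
Pressure gradient: |∂P/∂n| = 700 Pa / 688000 m = 1.02×10⁻³ Pa/m
Geostrophic balance (pressure-gradient force = Coriolis force):
V_g = (1/(fρ)) |∂P/∂n| = 1.02×10⁻³ / (9.37×10⁻⁵ × 0.921) = 11.8 m/s

11.8 m/s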